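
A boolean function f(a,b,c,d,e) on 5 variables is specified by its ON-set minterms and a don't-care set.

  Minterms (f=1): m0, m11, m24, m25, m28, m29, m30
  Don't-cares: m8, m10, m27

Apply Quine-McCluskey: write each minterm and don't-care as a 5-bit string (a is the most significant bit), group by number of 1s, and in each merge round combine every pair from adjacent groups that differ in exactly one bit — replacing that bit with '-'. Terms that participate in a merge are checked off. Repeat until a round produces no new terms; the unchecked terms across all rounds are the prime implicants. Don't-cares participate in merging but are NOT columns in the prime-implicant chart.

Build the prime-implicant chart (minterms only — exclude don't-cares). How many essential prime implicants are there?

3

[col 0] 00000*, 01000*, 01010*, 01011*, 11000*, 11001*, 11011*, 11100*, 11101*, 11110*
[col 1] -1000, -1011, 0-000, 010-0, 0101-, 11-00*, 11-01*, 110-1, 1100-*, 111-0, 1110-*
[col 2] 11-0-
Prime implicants: -1000, -1011, 0-000, 010-0, 0101-, 11-0-, 110-1, 111-0
PI chart (minterm → PIs covering it):
  0 | 0-000  (sole → essential)
  11 | -1011,0101-
  24 | -1000,11-0-
  25 | 11-0-,110-1
  28 | 11-0-,111-0
  29 | 11-0-  (sole → essential)
  30 | 111-0  (sole → essential)
Essential prime implicants: 0-000, 11-0-, 111-0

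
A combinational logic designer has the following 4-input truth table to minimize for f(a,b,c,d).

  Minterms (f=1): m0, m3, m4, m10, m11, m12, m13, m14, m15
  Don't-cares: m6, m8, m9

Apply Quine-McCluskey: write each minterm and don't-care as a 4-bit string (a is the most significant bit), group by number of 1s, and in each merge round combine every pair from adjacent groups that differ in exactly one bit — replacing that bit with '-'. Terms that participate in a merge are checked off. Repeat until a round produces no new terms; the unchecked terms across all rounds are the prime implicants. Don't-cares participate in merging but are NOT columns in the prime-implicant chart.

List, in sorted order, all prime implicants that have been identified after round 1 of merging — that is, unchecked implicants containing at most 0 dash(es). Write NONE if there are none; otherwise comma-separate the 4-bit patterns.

size-2^0 implicants → 0000(✓)  0011(✓)  0100(✓)  0110(✓)  1000(✓)  1001(✓)  1010(✓)  1011(✓)  1100(✓)  1101(✓)  1110(✓)  1111(✓)
size-2^1 implicants → -000(✓)  -011  -100(✓)  -110(✓)  0-00(✓)  01-0(✓)  1-00(✓)  1-01(✓)  1-10(✓)  1-11(✓)  10-0(✓)  10-1(✓)  100-(✓)  101-(✓)  11-0(✓)  11-1(✓)  110-(✓)  111-(✓)
size-2^2 implicants → --00  -1-0  1--0(✓)  1--1(✓)  1-0-(✓)  1-1-(✓)  10--(✓)  11--(✓)
size-2^3 implicants → 1---
Unchecked terms (primes): --00, -011, -1-0, 1---

NONE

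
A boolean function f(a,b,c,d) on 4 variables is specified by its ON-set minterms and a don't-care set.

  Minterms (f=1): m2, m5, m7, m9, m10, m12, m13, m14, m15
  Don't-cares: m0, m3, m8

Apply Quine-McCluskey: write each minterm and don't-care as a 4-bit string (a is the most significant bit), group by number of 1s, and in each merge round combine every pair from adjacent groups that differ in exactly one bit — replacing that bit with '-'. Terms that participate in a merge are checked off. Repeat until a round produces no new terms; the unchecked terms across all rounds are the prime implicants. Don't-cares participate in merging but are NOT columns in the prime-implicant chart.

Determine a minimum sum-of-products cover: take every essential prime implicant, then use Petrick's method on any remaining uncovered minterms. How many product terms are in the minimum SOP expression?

4

Round 0: 0000✓ 0010✓ 0011✓ 0101✓ 0111✓ 1000✓ 1001✓ 1010✓ 1100✓ 1101✓ 1110✓ 1111✓
Round 1: -000✓ -010✓ -101✓ -111✓ 0-11 00-0✓ 001- 01-1✓ 1-00✓ 1-01✓ 1-10✓ 10-0✓ 100-✓ 11-0✓ 11-1✓ 110-✓ 111-✓
Round 2: -0-0 -1-1 1--0 1-0- 11--
PIs = {-0-0, -1-1, 0-11, 001-, 1--0, 1-0-, 11--}
Coverage chart:
  m2: -0-0,001-
  m5: -1-1 ←essential
  m7: -1-1,0-11
  m9: 1-0- ←essential
  m10: -0-0,1--0
  m12: 1--0,1-0-,11--
  m13: -1-1,1-0-,11--
  m14: 1--0,11--
  m15: -1-1,11--
Essential: -1-1, 1-0-
Petrick residual → -0-0, 1--0
Min cover (4 terms): b'd' + bd + ad' + ac'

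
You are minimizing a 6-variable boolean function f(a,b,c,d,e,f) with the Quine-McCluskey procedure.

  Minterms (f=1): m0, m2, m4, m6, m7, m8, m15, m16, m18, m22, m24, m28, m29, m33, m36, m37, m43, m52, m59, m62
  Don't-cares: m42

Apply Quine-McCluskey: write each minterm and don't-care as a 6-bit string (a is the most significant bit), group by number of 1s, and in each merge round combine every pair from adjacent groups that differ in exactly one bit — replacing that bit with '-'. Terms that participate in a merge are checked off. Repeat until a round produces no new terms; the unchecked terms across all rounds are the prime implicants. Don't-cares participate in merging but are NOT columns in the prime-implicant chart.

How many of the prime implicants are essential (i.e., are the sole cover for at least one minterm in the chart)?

8

[col 0] 000000*, 000010*, 000100*, 000110*, 000111*, 001000*, 001111*, 010000*, 010010*, 010110*, 011000*, 011100*, 011101*, 100001*, 100100*, 100101*, 101010*, 101011*, 110100*, 111011*, 111110
[col 1] -00100, 0-0000*, 0-0010*, 0-0110*, 0-1000*, 00-000*, 00-111, 000-00*, 000-10*, 0000-0*, 0001-0*, 00011-, 01-000*, 010-10*, 0100-0*, 011-00, 01110-, 1-0100, 1-1011, 100-01, 10010-, 10101-
[col 2] 0--000, 0-0-10, 0-00-0, 000--0
Prime implicants: -00100, 0--000, 0-0-10, 0-00-0, 00-111, 000--0, 00011-, 011-00, 01110-, 1-0100, 1-1011, 100-01, 10010-, 10101-, 111110
PI chart (minterm → PIs covering it):
  0 | 0--000,0-00-0,000--0
  2 | 0-0-10,0-00-0,000--0
  4 | -00100,000--0
  6 | 0-0-10,000--0,00011-
  7 | 00-111,00011-
  8 | 0--000  (sole → essential)
  15 | 00-111  (sole → essential)
  16 | 0--000,0-00-0
  18 | 0-0-10,0-00-0
  22 | 0-0-10  (sole → essential)
  24 | 0--000,011-00
  28 | 011-00,01110-
  29 | 01110-  (sole → essential)
  33 | 100-01  (sole → essential)
  36 | -00100,1-0100,10010-
  37 | 100-01,10010-
  43 | 1-1011,10101-
  52 | 1-0100  (sole → essential)
  59 | 1-1011  (sole → essential)
  62 | 111110  (sole → essential)
Essential prime implicants: 0--000, 0-0-10, 00-111, 01110-, 1-0100, 1-1011, 100-01, 111110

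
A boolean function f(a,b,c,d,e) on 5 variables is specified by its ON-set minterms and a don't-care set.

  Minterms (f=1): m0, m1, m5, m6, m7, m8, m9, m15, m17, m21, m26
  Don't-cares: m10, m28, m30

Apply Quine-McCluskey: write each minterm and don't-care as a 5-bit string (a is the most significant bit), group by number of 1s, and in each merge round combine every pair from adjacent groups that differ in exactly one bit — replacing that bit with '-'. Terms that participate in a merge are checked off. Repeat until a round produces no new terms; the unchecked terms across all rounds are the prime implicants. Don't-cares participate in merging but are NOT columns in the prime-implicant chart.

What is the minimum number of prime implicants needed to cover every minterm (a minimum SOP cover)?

5

[col 0] 00000*, 00001*, 00101*, 00110*, 00111*, 01000*, 01001*, 01010*, 01111*, 10001*, 10101*, 11010*, 11100*, 11110*
[col 1] -0001*, -0101*, -1010, 0-000*, 0-001*, 0-111, 00-01*, 0000-*, 001-1, 0011-, 010-0, 0100-*, 10-01*, 11-10, 111-0
[col 2] -0-01, 0-00-
Prime implicants: -0-01, -1010, 0-00-, 0-111, 001-1, 0011-, 010-0, 11-10, 111-0
PI chart (minterm → PIs covering it):
  0 | 0-00-  (sole → essential)
  1 | -0-01,0-00-
  5 | -0-01,001-1
  6 | 0011-  (sole → essential)
  7 | 0-111,001-1,0011-
  8 | 0-00-,010-0
  9 | 0-00-  (sole → essential)
  15 | 0-111  (sole → essential)
  17 | -0-01  (sole → essential)
  21 | -0-01  (sole → essential)
  26 | -1010,11-10
Essential prime implicants: -0-01, 0-00-, 0-111, 0011-
Petrick residual → -1010
Minimum SOP uses 5 PIs: b'd'e + bc'de' + a'c'd' + a'cde + a'b'cd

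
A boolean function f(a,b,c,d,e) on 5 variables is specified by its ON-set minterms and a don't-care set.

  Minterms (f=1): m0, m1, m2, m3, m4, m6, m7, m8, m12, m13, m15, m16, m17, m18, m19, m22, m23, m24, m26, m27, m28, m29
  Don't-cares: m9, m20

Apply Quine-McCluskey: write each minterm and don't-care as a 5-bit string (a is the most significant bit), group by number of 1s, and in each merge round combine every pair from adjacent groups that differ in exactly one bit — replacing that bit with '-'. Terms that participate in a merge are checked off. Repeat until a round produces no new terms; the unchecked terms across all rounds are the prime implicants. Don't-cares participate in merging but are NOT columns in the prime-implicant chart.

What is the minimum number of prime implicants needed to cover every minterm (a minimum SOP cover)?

[col 0] 00000*, 00001*, 00010*, 00011*, 00100*, 00110*, 00111*, 01000*, 01001*, 01100*, 01101*, 01111*, 10000*, 10001*, 10010*, 10011*, 10100*, 10110*, 10111*, 11000*, 11010*, 11011*, 11100*, 11101*
[col 1] -0000*, -0001*, -0010*, -0011*, -0100*, -0110*, -0111*, -1000*, -1100*, -1101*, 0-000*, 0-001*, 0-100*, 0-111, 00-00*, 00-10*, 00-11*, 000-0*, 000-1*, 0000-*, 0001-*, 001-0*, 0011-*, 01-00*, 01-01*, 0100-*, 011-1, 0110-*, 1-000*, 1-010*, 1-011*, 1-100*, 10-00*, 10-10*, 10-11*, 100-0*, 100-1*, 1000-*, 1001-*, 101-0*, 1011-*, 11-00*, 110-0*, 1101-*, 1110-*
[col 2] --000*, --100*, -0-00*, -0-10*, -0-11*, -00-0*, -00-1*, -000-*, -001-*, -01-0*, -011-*, -1-00*, -110-, 0--00*, 0-00-, 00--0*, 00-1-*, 000--*, 01-0-, 1--00*, 1-0-0, 1-01-, 10--0*, 10-1-*, 100--*
[col 3] ---00, -0--0, -0-1-, -00--
Prime implicants: ---00, -0--0, -0-1-, -00--, -110-, 0-00-, 0-111, 01-0-, 011-1, 1-0-0, 1-01-
PI chart (minterm → PIs covering it):
  0 | ---00,-0--0,-00--,0-00-
  1 | -00--,0-00-
  2 | -0--0,-0-1-,-00--
  3 | -0-1-,-00--
  4 | ---00,-0--0
  6 | -0--0,-0-1-
  7 | -0-1-,0-111
  8 | ---00,0-00-,01-0-
  12 | ---00,-110-,01-0-
  13 | -110-,01-0-,011-1
  15 | 0-111,011-1
  16 | ---00,-0--0,-00--,1-0-0
  17 | -00--  (sole → essential)
  18 | -0--0,-0-1-,-00--,1-0-0,1-01-
  19 | -0-1-,-00--,1-01-
  22 | -0--0,-0-1-
  23 | -0-1-  (sole → essential)
  24 | ---00,1-0-0
  26 | 1-0-0,1-01-
  27 | 1-01-  (sole → essential)
  28 | ---00,-110-
  29 | -110-  (sole → essential)
Essential prime implicants: -0-1-, -00--, -110-, 1-01-
Petrick residual → ---00, 0-111
Minimum SOP uses 6 PIs: d'e' + b'd + b'c' + bcd' + a'cde + ac'd

6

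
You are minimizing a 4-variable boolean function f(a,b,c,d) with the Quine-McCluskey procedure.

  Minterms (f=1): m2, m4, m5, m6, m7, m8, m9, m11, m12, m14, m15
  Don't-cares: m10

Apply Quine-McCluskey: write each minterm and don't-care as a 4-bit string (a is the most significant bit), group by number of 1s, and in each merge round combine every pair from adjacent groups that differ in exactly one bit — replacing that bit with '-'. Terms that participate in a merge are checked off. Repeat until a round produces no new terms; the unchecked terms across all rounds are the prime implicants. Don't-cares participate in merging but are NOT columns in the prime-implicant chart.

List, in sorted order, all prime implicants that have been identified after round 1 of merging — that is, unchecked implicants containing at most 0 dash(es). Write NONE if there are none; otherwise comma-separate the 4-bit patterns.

NONE

size-2^0 implicants → 0010(✓)  0100(✓)  0101(✓)  0110(✓)  0111(✓)  1000(✓)  1001(✓)  1010(✓)  1011(✓)  1100(✓)  1110(✓)  1111(✓)
size-2^1 implicants → -010(✓)  -100(✓)  -110(✓)  -111(✓)  0-10(✓)  01-0(✓)  01-1(✓)  010-(✓)  011-(✓)  1-00(✓)  1-10(✓)  1-11(✓)  10-0(✓)  10-1(✓)  100-(✓)  101-(✓)  11-0(✓)  111-(✓)
size-2^2 implicants → --10  -1-0  -11-  01--  1--0  1-1-  10--
Unchecked terms (primes): --10, -1-0, -11-, 01--, 1--0, 1-1-, 10--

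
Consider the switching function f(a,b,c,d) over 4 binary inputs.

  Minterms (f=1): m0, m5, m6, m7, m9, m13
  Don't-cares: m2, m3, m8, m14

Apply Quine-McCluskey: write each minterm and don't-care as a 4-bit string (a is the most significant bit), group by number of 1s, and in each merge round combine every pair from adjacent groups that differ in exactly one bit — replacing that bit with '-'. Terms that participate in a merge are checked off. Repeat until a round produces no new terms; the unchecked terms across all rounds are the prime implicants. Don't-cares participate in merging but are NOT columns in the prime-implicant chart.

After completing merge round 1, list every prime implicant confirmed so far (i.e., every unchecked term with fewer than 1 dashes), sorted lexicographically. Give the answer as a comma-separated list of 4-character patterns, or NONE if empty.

NONE

size-2^0 implicants → 0000(✓)  0010(✓)  0011(✓)  0101(✓)  0110(✓)  0111(✓)  1000(✓)  1001(✓)  1101(✓)  1110(✓)
size-2^1 implicants → -000  -101  -110  0-10(✓)  0-11(✓)  00-0  001-(✓)  01-1  011-(✓)  1-01  100-
size-2^2 implicants → 0-1-
Unchecked terms (primes): -000, -101, -110, 0-1-, 00-0, 01-1, 1-01, 100-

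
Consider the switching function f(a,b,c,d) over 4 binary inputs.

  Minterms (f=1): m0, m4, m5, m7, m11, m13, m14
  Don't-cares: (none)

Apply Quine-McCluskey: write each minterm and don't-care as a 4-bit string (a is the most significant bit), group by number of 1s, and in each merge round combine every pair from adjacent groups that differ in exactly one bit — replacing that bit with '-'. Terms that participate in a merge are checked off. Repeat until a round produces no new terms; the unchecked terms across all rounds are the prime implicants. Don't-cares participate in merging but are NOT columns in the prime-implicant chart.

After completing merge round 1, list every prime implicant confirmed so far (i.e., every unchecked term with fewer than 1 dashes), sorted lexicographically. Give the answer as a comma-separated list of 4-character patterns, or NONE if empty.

1011, 1110

Round 0: 0000✓ 0100✓ 0101✓ 0111✓ 1011 1101✓ 1110
Round 1: -101 0-00 01-1 010-
PIs = {-101, 0-00, 01-1, 010-, 1011, 1110}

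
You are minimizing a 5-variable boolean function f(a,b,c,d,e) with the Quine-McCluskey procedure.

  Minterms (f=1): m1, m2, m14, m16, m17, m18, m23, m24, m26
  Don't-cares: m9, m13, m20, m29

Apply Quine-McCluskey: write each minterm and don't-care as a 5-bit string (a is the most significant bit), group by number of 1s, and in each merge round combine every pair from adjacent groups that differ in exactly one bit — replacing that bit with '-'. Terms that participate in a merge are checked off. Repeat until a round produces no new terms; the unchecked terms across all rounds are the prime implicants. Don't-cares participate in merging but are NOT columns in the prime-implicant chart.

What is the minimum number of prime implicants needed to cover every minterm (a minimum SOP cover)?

5

size-2^0 implicants → 00001(✓)  00010(✓)  01001(✓)  01101(✓)  01110  10000(✓)  10001(✓)  10010(✓)  10100(✓)  10111  11000(✓)  11010(✓)  11101(✓)
size-2^1 implicants → -0001  -0010  -1101  0-001  01-01  1-000(✓)  1-010(✓)  10-00  100-0(✓)  1000-  110-0(✓)
size-2^2 implicants → 1-0-0
Unchecked terms (primes): -0001, -0010, -1101, 0-001, 01-01, 01110, 1-0-0, 10-00, 1000-, 10111
Minterm coverage:
  m1 ⊆ -0001,0-001
  m2 ⊆ -0010 [E]
  m14 ⊆ 01110 [E]
  m16 ⊆ 1-0-0,10-00,1000-
  m17 ⊆ -0001,1000-
  m18 ⊆ -0010,1-0-0
  m23 ⊆ 10111 [E]
  m24 ⊆ 1-0-0 [E]
  m26 ⊆ 1-0-0 [E]
E = {-0010, 01110, 1-0-0, 10111}
Petrick residual → -0001
Cover = b'c'd'e + b'c'de' + a'bcde' + ac'e' + ab'cde  |cover|=5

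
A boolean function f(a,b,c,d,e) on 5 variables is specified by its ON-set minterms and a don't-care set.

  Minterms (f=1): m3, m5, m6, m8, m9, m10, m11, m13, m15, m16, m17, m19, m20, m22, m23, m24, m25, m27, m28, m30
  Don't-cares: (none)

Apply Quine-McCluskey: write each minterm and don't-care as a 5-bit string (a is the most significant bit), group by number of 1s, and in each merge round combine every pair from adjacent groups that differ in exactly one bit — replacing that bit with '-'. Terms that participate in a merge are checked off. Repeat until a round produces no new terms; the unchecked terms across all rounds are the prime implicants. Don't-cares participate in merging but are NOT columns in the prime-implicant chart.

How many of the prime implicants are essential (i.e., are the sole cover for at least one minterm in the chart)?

Round 0: 00011✓ 00101✓ 00110✓ 01000✓ 01001✓ 01010✓ 01011✓ 01101✓ 01111✓ 10000✓ 10001✓ 10011✓ 10100✓ 10110✓ 10111✓ 11000✓ 11001✓ 11011✓ 11100✓ 11110✓
Round 1: -0011✓ -0110 -1000✓ -1001✓ -1011✓ 0-011✓ 0-101 01-01✓ 01-11✓ 010-0✓ 010-1✓ 0100-✓ 0101-✓ 011-1✓ 1-000✓ 1-001✓ 1-011✓ 1-100✓ 1-110✓ 10-00✓ 10-11 100-1✓ 1000-✓ 101-0✓ 1011- 11-00✓ 110-1✓ 1100-✓ 111-0✓
Round 2: --011 -10-1 -100- 01--1 010-- 1--00 1-0-1 1-00- 1-1-0
PIs = {--011, -0110, -10-1, -100-, 0-101, 01--1, 010--, 1--00, 1-0-1, 1-00-, 1-1-0, 10-11, 1011-}
Coverage chart:
  m3: --011 ←essential
  m5: 0-101 ←essential
  m6: -0110 ←essential
  m8: -100-,010--
  m9: -10-1,-100-,01--1,010--
  m10: 010-- ←essential
  m11: --011,-10-1,01--1,010--
  m13: 0-101,01--1
  m15: 01--1 ←essential
  m16: 1--00,1-00-
  m17: 1-0-1,1-00-
  m19: --011,1-0-1,10-11
  m20: 1--00,1-1-0
  m22: -0110,1-1-0,1011-
  m23: 10-11,1011-
  m24: -100-,1--00,1-00-
  m25: -10-1,-100-,1-0-1,1-00-
  m27: --011,-10-1,1-0-1
  m28: 1--00,1-1-0
  m30: 1-1-0 ←essential
Essential: --011, -0110, 0-101, 01--1, 010--, 1-1-0

6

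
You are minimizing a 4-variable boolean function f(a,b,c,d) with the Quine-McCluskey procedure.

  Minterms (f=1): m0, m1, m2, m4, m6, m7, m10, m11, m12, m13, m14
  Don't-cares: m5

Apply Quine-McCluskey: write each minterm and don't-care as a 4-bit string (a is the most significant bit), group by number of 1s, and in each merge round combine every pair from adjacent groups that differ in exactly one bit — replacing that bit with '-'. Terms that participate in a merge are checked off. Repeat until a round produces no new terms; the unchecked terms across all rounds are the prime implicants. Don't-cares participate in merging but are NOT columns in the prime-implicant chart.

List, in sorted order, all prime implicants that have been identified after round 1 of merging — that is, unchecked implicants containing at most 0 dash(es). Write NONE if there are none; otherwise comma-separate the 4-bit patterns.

NONE

size-2^0 implicants → 0000(✓)  0001(✓)  0010(✓)  0100(✓)  0101(✓)  0110(✓)  0111(✓)  1010(✓)  1011(✓)  1100(✓)  1101(✓)  1110(✓)
size-2^1 implicants → -010(✓)  -100(✓)  -101(✓)  -110(✓)  0-00(✓)  0-01(✓)  0-10(✓)  00-0(✓)  000-(✓)  01-0(✓)  01-1(✓)  010-(✓)  011-(✓)  1-10(✓)  101-  11-0(✓)  110-(✓)
size-2^2 implicants → --10  -1-0  -10-  0--0  0-0-  01--
Unchecked terms (primes): --10, -1-0, -10-, 0--0, 0-0-, 01--, 101-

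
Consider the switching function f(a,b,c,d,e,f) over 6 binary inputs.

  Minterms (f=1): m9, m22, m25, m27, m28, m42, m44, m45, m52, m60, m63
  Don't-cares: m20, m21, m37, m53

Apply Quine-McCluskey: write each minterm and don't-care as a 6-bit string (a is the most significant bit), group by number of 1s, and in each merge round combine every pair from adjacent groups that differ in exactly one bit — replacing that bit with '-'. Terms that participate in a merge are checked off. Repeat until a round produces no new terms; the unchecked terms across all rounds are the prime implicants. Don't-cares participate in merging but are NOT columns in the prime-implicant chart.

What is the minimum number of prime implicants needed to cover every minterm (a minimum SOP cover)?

[col 0] 001001*, 010100*, 010101*, 010110*, 011001*, 011011*, 011100*, 100101*, 101010, 101100*, 101101*, 110100*, 110101*, 111100*, 111111
[col 1] -10100*, -10101*, -11100*, 0-1001, 01-100*, 0101-0, 01010-*, 0110-1, 1-0101, 1-1100, 10-101, 10110-, 11-100*, 11010-*
[col 2] -1-100, -1010-
Prime implicants: -1-100, -1010-, 0-1001, 0101-0, 0110-1, 1-0101, 1-1100, 10-101, 101010, 10110-, 111111
PI chart (minterm → PIs covering it):
  9 | 0-1001  (sole → essential)
  22 | 0101-0  (sole → essential)
  25 | 0-1001,0110-1
  27 | 0110-1  (sole → essential)
  28 | -1-100  (sole → essential)
  42 | 101010  (sole → essential)
  44 | 1-1100,10110-
  45 | 10-101,10110-
  52 | -1-100,-1010-
  60 | -1-100,1-1100
  63 | 111111  (sole → essential)
Essential prime implicants: -1-100, 0-1001, 0101-0, 0110-1, 101010, 111111
Petrick residual → 10110-
Minimum SOP uses 7 PIs: bde'f' + a'cd'e'f + a'bc'df' + a'bcd'f + ab'cd'ef' + ab'cde' + abcdef

7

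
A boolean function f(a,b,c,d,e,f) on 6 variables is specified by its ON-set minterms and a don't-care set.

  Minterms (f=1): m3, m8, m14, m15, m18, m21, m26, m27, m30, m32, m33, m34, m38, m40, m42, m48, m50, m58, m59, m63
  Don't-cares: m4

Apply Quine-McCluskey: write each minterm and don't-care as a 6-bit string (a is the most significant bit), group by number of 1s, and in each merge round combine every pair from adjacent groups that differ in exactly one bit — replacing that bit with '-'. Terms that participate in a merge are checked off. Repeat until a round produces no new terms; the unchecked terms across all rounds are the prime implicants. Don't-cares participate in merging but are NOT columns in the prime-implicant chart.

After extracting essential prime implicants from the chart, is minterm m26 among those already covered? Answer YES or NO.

[col 0] 000011, 000100, 001000*, 001110*, 001111*, 010010*, 010101, 011010*, 011011*, 011110*, 100000*, 100001*, 100010*, 100110*, 101000*, 101010*, 110000*, 110010*, 111010*, 111011*, 111111*
[col 1] -01000, -10010*, -11010*, -11011*, 0-1110, 00111-, 01-010*, 011-10, 01101-*, 1-0000*, 1-0010*, 1-1010*, 10-000*, 10-010*, 100-10, 1000-0*, 10000-, 1010-0*, 11-010*, 1100-0*, 111-11, 11101-*
[col 2] -1-010, -1101-, 1--010, 1-00-0, 10-0-0
Prime implicants: -01000, -1-010, -1101-, 0-1110, 000011, 000100, 00111-, 010101, 011-10, 1--010, 1-00-0, 10-0-0, 100-10, 10000-, 111-11
PI chart (minterm → PIs covering it):
  3 | 000011  (sole → essential)
  8 | -01000  (sole → essential)
  14 | 0-1110,00111-
  15 | 00111-  (sole → essential)
  18 | -1-010  (sole → essential)
  21 | 010101  (sole → essential)
  26 | -1-010,-1101-,011-10
  27 | -1101-  (sole → essential)
  30 | 0-1110,011-10
  32 | 1-00-0,10-0-0,10000-
  33 | 10000-  (sole → essential)
  34 | 1--010,1-00-0,10-0-0,100-10
  38 | 100-10  (sole → essential)
  40 | -01000,10-0-0
  42 | 1--010,10-0-0
  48 | 1-00-0  (sole → essential)
  50 | -1-010,1--010,1-00-0
  58 | -1-010,-1101-,1--010
  59 | -1101-,111-11
  63 | 111-11  (sole → essential)
Essential prime implicants: -01000, -1-010, -1101-, 000011, 00111-, 010101, 1-00-0, 100-10, 10000-, 111-11

YES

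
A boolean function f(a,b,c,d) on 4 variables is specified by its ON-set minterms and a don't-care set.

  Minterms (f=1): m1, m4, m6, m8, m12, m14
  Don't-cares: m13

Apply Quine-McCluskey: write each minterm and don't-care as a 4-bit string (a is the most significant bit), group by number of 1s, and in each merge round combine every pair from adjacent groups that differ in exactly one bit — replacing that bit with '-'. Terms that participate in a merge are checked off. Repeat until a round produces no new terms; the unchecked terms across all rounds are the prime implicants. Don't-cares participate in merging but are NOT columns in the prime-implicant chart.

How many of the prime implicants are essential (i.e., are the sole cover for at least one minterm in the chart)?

[col 0] 0001, 0100*, 0110*, 1000*, 1100*, 1101*, 1110*
[col 1] -100*, -110*, 01-0*, 1-00, 11-0*, 110-
[col 2] -1-0
Prime implicants: -1-0, 0001, 1-00, 110-
PI chart (minterm → PIs covering it):
  1 | 0001  (sole → essential)
  4 | -1-0  (sole → essential)
  6 | -1-0  (sole → essential)
  8 | 1-00  (sole → essential)
  12 | -1-0,1-00,110-
  14 | -1-0  (sole → essential)
Essential prime implicants: -1-0, 0001, 1-00

3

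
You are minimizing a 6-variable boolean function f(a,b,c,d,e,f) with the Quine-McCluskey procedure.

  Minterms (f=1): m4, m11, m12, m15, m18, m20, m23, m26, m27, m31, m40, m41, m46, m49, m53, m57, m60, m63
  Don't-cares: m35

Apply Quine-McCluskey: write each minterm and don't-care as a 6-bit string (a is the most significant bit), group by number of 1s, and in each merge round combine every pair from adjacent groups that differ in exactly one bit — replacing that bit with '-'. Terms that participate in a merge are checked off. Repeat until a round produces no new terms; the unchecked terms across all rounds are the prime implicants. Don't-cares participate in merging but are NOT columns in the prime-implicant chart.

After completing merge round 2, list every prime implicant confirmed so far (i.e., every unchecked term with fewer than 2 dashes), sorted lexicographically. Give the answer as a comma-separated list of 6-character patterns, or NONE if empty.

-11111, 0-0100, 00-100, 01-010, 01-111, 01101-, 1-1001, 100011, 10100-, 101110, 11-001, 110-01, 111100

[col 0] 000100*, 001011*, 001100*, 001111*, 010010*, 010100*, 010111*, 011010*, 011011*, 011111*, 100011, 101000*, 101001*, 101110, 110001*, 110101*, 111001*, 111100, 111111*
[col 1] -11111, 0-0100, 0-1011*, 0-1111*, 00-100, 001-11*, 01-010, 01-111, 011-11*, 01101-, 1-1001, 10100-, 11-001, 110-01
[col 2] 0-1-11
Prime implicants: -11111, 0-0100, 0-1-11, 00-100, 01-010, 01-111, 01101-, 1-1001, 100011, 10100-, 101110, 11-001, 110-01, 111100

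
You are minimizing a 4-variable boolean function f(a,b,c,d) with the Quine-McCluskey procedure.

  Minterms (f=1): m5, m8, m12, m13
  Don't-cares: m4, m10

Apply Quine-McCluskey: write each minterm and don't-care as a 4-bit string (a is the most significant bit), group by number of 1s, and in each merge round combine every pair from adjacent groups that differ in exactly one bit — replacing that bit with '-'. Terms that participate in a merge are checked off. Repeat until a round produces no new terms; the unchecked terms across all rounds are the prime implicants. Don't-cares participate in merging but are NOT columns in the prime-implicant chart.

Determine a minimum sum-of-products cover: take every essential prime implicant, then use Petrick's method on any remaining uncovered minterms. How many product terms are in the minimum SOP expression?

[col 0] 0100*, 0101*, 1000*, 1010*, 1100*, 1101*
[col 1] -100*, -101*, 010-*, 1-00, 10-0, 110-*
[col 2] -10-
Prime implicants: -10-, 1-00, 10-0
PI chart (minterm → PIs covering it):
  5 | -10-  (sole → essential)
  8 | 1-00,10-0
  12 | -10-,1-00
  13 | -10-  (sole → essential)
Essential prime implicants: -10-
Petrick residual → 1-00
Minimum SOP uses 2 PIs: bc' + ac'd'

2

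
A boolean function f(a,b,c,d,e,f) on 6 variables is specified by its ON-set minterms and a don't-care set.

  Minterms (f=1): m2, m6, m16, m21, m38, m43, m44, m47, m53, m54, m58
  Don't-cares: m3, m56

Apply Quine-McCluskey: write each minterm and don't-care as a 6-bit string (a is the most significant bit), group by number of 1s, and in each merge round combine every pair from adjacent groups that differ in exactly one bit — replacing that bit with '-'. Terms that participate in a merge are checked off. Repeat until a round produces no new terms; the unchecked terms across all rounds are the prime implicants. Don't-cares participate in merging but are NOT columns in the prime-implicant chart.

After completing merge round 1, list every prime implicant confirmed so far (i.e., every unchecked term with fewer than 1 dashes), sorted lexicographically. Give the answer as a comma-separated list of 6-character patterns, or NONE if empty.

010000, 101100

size-2^0 implicants → 000010(✓)  000011(✓)  000110(✓)  010000  010101(✓)  100110(✓)  101011(✓)  101100  101111(✓)  110101(✓)  110110(✓)  111000(✓)  111010(✓)
size-2^1 implicants → -00110  -10101  000-10  00001-  1-0110  101-11  1110-0
Unchecked terms (primes): -00110, -10101, 000-10, 00001-, 010000, 1-0110, 101-11, 101100, 1110-0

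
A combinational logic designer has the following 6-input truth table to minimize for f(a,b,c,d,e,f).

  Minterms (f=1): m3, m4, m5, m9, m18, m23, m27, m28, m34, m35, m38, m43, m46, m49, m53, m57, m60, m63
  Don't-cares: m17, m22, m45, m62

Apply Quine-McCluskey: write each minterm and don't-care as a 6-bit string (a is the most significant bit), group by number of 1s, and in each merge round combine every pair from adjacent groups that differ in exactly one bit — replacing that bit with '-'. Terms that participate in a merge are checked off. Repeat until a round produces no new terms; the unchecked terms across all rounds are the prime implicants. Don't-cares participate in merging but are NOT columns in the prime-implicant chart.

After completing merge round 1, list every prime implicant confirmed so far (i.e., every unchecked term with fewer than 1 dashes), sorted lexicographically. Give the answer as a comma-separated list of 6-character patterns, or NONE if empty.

Round 0: 000011✓ 000100✓ 000101✓ 001001 010001✓ 010010✓ 010110✓ 010111✓ 011011 011100✓ 100010✓ 100011✓ 100110✓ 101011✓ 101101 101110✓ 110001✓ 110101✓ 111001✓ 111100✓ 111110✓ 111111✓
Round 1: -00011 -10001 -11100 00010- 010-10 01011- 1-1110 10-011 10-110 100-10 10001- 11-001 110-01 1111-0 11111-
PIs = {-00011, -10001, -11100, 00010-, 001001, 010-10, 01011-, 011011, 1-1110, 10-011, 10-110, 100-10, 10001-, 101101, 11-001, 110-01, 1111-0, 11111-}

001001, 011011, 101101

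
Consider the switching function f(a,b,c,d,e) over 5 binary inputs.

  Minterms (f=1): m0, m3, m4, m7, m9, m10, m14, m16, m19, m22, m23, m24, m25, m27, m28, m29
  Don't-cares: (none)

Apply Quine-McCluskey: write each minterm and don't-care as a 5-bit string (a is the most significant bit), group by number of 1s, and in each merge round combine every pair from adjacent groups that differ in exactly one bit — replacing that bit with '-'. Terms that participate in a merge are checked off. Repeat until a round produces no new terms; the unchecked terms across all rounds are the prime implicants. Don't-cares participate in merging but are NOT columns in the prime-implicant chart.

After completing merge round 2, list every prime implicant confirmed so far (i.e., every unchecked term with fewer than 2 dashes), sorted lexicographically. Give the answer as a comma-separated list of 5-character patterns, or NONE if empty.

-0000, -1001, 00-00, 01-10, 1-000, 1-011, 1011-, 110-1

Round 0: 00000✓ 00011✓ 00100✓ 00111✓ 01001✓ 01010✓ 01110✓ 10000✓ 10011✓ 10110✓ 10111✓ 11000✓ 11001✓ 11011✓ 11100✓ 11101✓
Round 1: -0000 -0011✓ -0111✓ -1001 00-00 00-11✓ 01-10 1-000 1-011 10-11✓ 1011- 11-00✓ 11-01✓ 110-1 1100-✓ 1110-✓
Round 2: -0-11 11-0-
PIs = {-0-11, -0000, -1001, 00-00, 01-10, 1-000, 1-011, 1011-, 11-0-, 110-1}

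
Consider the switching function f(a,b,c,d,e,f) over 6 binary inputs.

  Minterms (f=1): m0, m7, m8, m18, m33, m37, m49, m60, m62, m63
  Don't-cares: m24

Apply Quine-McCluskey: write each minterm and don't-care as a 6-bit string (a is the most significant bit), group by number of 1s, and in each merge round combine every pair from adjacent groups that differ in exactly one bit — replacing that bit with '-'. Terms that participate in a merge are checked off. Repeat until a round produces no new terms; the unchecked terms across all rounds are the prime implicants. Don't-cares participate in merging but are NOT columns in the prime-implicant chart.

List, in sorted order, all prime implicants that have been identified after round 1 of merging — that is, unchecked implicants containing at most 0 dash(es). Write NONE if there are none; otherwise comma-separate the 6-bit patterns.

[col 0] 000000*, 000111, 001000*, 010010, 011000*, 100001*, 100101*, 110001*, 111100*, 111110*, 111111*
[col 1] 0-1000, 00-000, 1-0001, 100-01, 1111-0, 11111-
Prime implicants: 0-1000, 00-000, 000111, 010010, 1-0001, 100-01, 1111-0, 11111-

000111, 010010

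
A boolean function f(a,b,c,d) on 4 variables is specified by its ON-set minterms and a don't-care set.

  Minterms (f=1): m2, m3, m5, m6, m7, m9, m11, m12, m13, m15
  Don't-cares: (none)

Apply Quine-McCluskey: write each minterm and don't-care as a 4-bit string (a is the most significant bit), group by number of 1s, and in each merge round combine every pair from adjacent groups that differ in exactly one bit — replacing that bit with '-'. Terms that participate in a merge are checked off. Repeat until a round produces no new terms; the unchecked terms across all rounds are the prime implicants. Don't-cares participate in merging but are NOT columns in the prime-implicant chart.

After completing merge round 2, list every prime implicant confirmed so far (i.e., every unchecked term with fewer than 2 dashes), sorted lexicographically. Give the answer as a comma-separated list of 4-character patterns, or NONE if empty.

110-

[col 0] 0010*, 0011*, 0101*, 0110*, 0111*, 1001*, 1011*, 1100*, 1101*, 1111*
[col 1] -011*, -101*, -111*, 0-10*, 0-11*, 001-*, 01-1*, 011-*, 1-01*, 1-11*, 10-1*, 11-1*, 110-
[col 2] --11, -1-1, 0-1-, 1--1
Prime implicants: --11, -1-1, 0-1-, 1--1, 110-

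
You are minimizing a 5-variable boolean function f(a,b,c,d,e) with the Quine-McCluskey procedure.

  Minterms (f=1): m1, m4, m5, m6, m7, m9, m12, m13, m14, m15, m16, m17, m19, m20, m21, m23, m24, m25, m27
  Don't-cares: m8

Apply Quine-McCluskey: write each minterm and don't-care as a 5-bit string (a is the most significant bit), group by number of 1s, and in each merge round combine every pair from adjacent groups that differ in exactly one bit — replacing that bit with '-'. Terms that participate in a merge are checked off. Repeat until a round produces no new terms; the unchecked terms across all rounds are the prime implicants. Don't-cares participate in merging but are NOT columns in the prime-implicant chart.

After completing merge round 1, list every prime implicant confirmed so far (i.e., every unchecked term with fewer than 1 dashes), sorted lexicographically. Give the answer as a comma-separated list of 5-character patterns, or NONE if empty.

Round 0: 00001✓ 00100✓ 00101✓ 00110✓ 00111✓ 01000✓ 01001✓ 01100✓ 01101✓ 01110✓ 01111✓ 10000✓ 10001✓ 10011✓ 10100✓ 10101✓ 10111✓ 11000✓ 11001✓ 11011✓
Round 1: -0001✓ -0100✓ -0101✓ -0111✓ -1000✓ -1001✓ 0-001✓ 0-100✓ 0-101✓ 0-110✓ 0-111✓ 00-01✓ 001-0✓ 001-1✓ 0010-✓ 0011-✓ 01-00✓ 01-01✓ 0100-✓ 011-0✓ 011-1✓ 0110-✓ 0111-✓ 1-000✓ 1-001✓ 1-011✓ 10-00✓ 10-01✓ 10-11✓ 100-1✓ 1000-✓ 101-1✓ 1010-✓ 110-1✓ 1100-✓
Round 2: --001 -0-01 -01-1 -010- -100- 0--01 0-1-0✓ 0-1-1✓ 0-10-✓ 0-11-✓ 001--✓ 01-0- 011--✓ 1-0-1 1-00- 10--1 10-0-
Round 3: 0-1--
PIs = {--001, -0-01, -01-1, -010-, -100-, 0--01, 0-1--, 01-0-, 1-0-1, 1-00-, 10--1, 10-0-}

NONE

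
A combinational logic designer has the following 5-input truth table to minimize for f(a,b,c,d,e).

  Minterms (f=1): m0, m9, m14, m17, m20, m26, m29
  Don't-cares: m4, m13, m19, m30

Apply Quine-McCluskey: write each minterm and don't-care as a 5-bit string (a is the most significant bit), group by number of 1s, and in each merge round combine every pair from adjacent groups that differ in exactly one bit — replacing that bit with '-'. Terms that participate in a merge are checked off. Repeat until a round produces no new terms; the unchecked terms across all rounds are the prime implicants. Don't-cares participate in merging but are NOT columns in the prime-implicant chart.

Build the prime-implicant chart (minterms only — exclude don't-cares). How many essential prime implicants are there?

7

[col 0] 00000*, 00100*, 01001*, 01101*, 01110*, 10001*, 10011*, 10100*, 11010*, 11101*, 11110*
[col 1] -0100, -1101, -1110, 00-00, 01-01, 100-1, 11-10
Prime implicants: -0100, -1101, -1110, 00-00, 01-01, 100-1, 11-10
PI chart (minterm → PIs covering it):
  0 | 00-00  (sole → essential)
  9 | 01-01  (sole → essential)
  14 | -1110  (sole → essential)
  17 | 100-1  (sole → essential)
  20 | -0100  (sole → essential)
  26 | 11-10  (sole → essential)
  29 | -1101  (sole → essential)
Essential prime implicants: -0100, -1101, -1110, 00-00, 01-01, 100-1, 11-10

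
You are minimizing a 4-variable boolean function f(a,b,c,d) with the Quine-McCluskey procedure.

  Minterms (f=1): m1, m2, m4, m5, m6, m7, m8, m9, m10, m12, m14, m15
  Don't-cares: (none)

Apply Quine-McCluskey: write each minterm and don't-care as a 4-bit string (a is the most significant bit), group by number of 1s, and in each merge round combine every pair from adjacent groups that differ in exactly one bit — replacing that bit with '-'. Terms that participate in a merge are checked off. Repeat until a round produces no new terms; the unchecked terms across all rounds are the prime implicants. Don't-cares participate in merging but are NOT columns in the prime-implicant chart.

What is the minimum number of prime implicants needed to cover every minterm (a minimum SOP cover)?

5

Round 0: 0001✓ 0010✓ 0100✓ 0101✓ 0110✓ 0111✓ 1000✓ 1001✓ 1010✓ 1100✓ 1110✓ 1111✓
Round 1: -001 -010✓ -100✓ -110✓ -111✓ 0-01 0-10✓ 01-0✓ 01-1✓ 010-✓ 011-✓ 1-00✓ 1-10✓ 10-0✓ 100- 11-0✓ 111-✓
Round 2: --10 -1-0 -11- 01-- 1--0
PIs = {--10, -001, -1-0, -11-, 0-01, 01--, 1--0, 100-}
Coverage chart:
  m1: -001,0-01
  m2: --10 ←essential
  m4: -1-0,01--
  m5: 0-01,01--
  m6: --10,-1-0,-11-,01--
  m7: -11-,01--
  m8: 1--0,100-
  m9: -001,100-
  m10: --10,1--0
  m12: -1-0,1--0
  m14: --10,-1-0,-11-,1--0
  m15: -11- ←essential
Essential: --10, -11-
Petrick residual → -001, 01--, 1--0
Min cover (5 terms): cd' + b'c'd + bc + a'b + ad'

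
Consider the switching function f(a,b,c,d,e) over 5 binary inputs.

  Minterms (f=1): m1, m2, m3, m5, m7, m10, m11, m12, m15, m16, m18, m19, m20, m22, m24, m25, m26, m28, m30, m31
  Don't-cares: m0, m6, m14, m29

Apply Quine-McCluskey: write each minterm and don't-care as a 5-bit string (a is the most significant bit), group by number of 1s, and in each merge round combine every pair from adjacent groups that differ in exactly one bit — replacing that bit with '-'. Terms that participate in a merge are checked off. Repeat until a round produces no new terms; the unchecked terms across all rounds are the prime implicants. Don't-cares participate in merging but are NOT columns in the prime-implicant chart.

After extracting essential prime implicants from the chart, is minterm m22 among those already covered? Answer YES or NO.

size-2^0 implicants → 00000(✓)  00001(✓)  00010(✓)  00011(✓)  00101(✓)  00110(✓)  00111(✓)  01010(✓)  01011(✓)  01100(✓)  01110(✓)  01111(✓)  10000(✓)  10010(✓)  10011(✓)  10100(✓)  10110(✓)  11000(✓)  11001(✓)  11010(✓)  11100(✓)  11101(✓)  11110(✓)  11111(✓)
size-2^1 implicants → -0000(✓)  -0010(✓)  -0011(✓)  -0110(✓)  -1010(✓)  -1100(✓)  -1110(✓)  -1111(✓)  0-010(✓)  0-011(✓)  0-110(✓)  0-111(✓)  00-01(✓)  00-10(✓)  00-11(✓)  000-0(✓)  000-1(✓)  0000-(✓)  0001-(✓)  001-1(✓)  0011-(✓)  01-10(✓)  01-11(✓)  0101-(✓)  011-0(✓)  0111-(✓)  1-000(✓)  1-010(✓)  1-100(✓)  1-110(✓)  10-00(✓)  10-10(✓)  100-0(✓)  1001-(✓)  101-0(✓)  11-00(✓)  11-01(✓)  11-10(✓)  110-0(✓)  1100-(✓)  111-0(✓)  111-1(✓)  1110-(✓)  1111-(✓)
size-2^2 implicants → --010(✓)  --110(✓)  -0-10(✓)  -00-0  -001-  -1-10(✓)  -11-0  -111-  0--10(✓)  0--11(✓)  0-01-(✓)  0-11-(✓)  00--1  00-1-(✓)  000--  01-1-(✓)  1--00(✓)  1--10(✓)  1-0-0(✓)  1-1-0(✓)  10--0(✓)  11--0(✓)  11-0-  111--
size-2^3 implicants → ---10  0--1-  1---0
Unchecked terms (primes): ---10, -00-0, -001-, -11-0, -111-, 0--1-, 00--1, 000--, 1---0, 11-0-, 111--
Minterm coverage:
  m1 ⊆ 00--1,000--
  m2 ⊆ ---10,-00-0,-001-,0--1-,000--
  m3 ⊆ -001-,0--1-,00--1,000--
  m5 ⊆ 00--1 [E]
  m7 ⊆ 0--1-,00--1
  m10 ⊆ ---10,0--1-
  m11 ⊆ 0--1- [E]
  m12 ⊆ -11-0 [E]
  m15 ⊆ -111-,0--1-
  m16 ⊆ -00-0,1---0
  m18 ⊆ ---10,-00-0,-001-,1---0
  m19 ⊆ -001- [E]
  m20 ⊆ 1---0 [E]
  m22 ⊆ ---10,1---0
  m24 ⊆ 1---0,11-0-
  m25 ⊆ 11-0- [E]
  m26 ⊆ ---10,1---0
  m28 ⊆ -11-0,1---0,11-0-,111--
  m30 ⊆ ---10,-11-0,-111-,1---0,111--
  m31 ⊆ -111-,111--
E = {-001-, -11-0, 0--1-, 00--1, 1---0, 11-0-}

YES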